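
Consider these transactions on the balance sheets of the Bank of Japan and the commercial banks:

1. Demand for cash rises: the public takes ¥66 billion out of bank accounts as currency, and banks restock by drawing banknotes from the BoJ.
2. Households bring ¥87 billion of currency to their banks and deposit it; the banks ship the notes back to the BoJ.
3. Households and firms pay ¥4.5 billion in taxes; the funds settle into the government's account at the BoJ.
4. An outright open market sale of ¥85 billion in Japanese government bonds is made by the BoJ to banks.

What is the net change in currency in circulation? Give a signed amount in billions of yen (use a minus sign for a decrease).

BoJ balance sheet:
  Assets:      Securities −¥85B
  Liabilities: Bank reserves −¥68.5B, Currency in circulation −¥21B, Government deposits +¥4.5B
Commercial banking system:
  Assets:      Reserves at CB −¥68.5B, Securities +¥85B
  Liabilities: Checkable deposits +¥16.5B
So the change in currency in circulation is -¥21 billion.

-¥21 billion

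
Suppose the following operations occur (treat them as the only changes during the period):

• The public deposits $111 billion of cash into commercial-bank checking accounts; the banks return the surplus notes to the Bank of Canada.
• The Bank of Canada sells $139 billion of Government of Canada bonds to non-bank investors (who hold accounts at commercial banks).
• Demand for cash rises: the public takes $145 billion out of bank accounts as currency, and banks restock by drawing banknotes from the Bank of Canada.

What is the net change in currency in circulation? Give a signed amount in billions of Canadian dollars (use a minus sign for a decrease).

Bank of Canada balance sheet:
  Assets:      Securities −$139B
  Liabilities: Bank reserves −$173B, Currency in circulation +$34B
Commercial banking system:
  Assets:      Reserves at CB −$173B
  Liabilities: Checkable deposits −$173B
So the change in currency in circulation is +$34 billion.

+$34 billion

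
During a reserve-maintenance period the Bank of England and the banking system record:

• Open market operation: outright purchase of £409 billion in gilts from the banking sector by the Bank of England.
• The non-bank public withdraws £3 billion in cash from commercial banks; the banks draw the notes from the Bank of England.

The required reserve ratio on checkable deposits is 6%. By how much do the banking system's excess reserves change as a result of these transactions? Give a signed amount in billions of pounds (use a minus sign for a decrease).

OMO purchase (from banks) £409 billion: reserves +£409B, deposits 0.
Currency withdrawal £3 billion: reserves −£3B, deposits −£3B.
Totals: Δreserves = +£406B, Δdeposits = −£3B.
Δrequired reserves = 6% × −£3B = −£0.18B.
Δexcess reserves = Δreserves − Δrequired = +£406B − (−£0.18B) = +£406.18 billion.

+£406.18 billion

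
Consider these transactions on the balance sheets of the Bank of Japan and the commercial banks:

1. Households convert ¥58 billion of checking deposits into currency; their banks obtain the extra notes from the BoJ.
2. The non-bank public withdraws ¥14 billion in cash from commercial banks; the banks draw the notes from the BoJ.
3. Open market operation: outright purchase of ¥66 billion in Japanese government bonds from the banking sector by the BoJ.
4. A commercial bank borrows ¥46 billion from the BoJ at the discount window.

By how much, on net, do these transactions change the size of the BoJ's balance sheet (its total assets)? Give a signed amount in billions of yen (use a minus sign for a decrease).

Currency withdrawal ¥58 billion: only the composition of liabilities changes → 0.
Currency withdrawal ¥14 billion: only the composition of liabilities changes → 0.
OMO purchase (from banks) ¥66 billion: a BoJ asset is acquired → +¥66B.
Discount-window loan ¥46 billion: a BoJ asset is acquired → +¥46B.
Net: 0 + 0 + 66 + 46 = +¥112 billion.

+¥112 billion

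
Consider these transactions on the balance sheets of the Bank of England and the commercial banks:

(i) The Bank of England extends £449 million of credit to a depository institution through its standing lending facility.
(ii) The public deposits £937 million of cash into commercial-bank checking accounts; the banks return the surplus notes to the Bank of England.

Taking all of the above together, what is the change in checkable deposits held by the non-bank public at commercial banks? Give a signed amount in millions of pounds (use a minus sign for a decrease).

+£937 million

Bank of England balance sheet:
  Assets:      Loans to banks +£449M
  Liabilities: Bank reserves +£1386M, Currency in circulation −£937M
Commercial banking system:
  Assets:      Reserves at CB +£1386M
  Liabilities: Checkable deposits +£937M, Borrowings from CB +£449M
So the change in checkable deposits held by the non-bank public at commercial banks is +£937 million.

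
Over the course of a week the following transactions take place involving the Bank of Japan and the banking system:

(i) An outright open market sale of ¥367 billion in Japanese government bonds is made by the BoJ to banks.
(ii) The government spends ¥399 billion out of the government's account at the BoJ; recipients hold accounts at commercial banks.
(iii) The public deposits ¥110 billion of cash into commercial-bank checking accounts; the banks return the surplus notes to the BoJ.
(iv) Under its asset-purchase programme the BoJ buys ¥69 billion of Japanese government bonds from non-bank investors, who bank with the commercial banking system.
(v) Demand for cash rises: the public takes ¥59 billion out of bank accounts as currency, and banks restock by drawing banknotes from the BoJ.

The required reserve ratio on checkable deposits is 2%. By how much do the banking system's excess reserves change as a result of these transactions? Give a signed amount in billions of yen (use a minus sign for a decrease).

OMO sale (to banks) ¥367 billion: reserves −¥367B, deposits 0.
Government spending ¥399 billion: reserves +¥399B, deposits +¥399B.
Currency deposit ¥110 billion: reserves +¥110B, deposits +¥110B.
Asset purchase (from non-banks) ¥69 billion: reserves +¥69B, deposits +¥69B.
Currency withdrawal ¥59 billion: reserves −¥59B, deposits −¥59B.
Totals: Δreserves = +¥152B, Δdeposits = +¥519B.
Δrequired reserves = 2% × +¥519B = +¥10.38B.
Δexcess reserves = Δreserves − Δrequired = +¥152B − (+¥10.38B) = +¥141.62 billion.

+¥141.62 billion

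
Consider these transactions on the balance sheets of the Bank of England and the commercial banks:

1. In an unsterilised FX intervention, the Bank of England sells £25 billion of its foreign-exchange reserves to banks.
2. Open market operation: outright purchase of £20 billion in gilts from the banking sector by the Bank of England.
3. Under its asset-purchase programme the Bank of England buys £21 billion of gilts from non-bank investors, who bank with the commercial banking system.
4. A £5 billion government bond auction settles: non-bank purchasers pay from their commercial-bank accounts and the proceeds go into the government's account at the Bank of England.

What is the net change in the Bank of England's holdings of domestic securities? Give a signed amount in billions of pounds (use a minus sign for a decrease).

Bank of England balance sheet:
  Assets:      Securities +£41B, Foreign assets −£25B
  Liabilities: Bank reserves +£11B, Government deposits +£5B
So the change in the Bank of England's holdings of domestic securities is +£41 billion.

+£41 billion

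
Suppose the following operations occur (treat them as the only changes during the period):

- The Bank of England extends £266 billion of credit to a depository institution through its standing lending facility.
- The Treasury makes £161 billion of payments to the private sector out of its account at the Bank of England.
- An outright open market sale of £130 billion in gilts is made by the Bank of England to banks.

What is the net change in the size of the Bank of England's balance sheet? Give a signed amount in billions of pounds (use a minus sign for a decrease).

+£136 billion

Bank of England balance sheet:
  Assets:      Securities −£130B, Loans to banks +£266B
  Liabilities: Bank reserves +£297B, Government deposits −£161B
Commercial banking system:
  Assets:      Reserves at CB +£297B, Securities +£130B
  Liabilities: Checkable deposits +£161B, Borrowings from CB +£266B
Change in total Bank of England assets = +£136 billion.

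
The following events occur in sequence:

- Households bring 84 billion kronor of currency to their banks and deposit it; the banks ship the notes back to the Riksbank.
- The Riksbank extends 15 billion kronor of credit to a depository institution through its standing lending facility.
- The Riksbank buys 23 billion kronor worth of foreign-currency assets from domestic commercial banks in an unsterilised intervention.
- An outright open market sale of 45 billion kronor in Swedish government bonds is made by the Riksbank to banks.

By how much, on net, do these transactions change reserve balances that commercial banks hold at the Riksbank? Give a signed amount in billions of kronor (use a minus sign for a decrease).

Riksbank balance sheet:
  Assets:      Securities −45B, Loans to banks +15B, Foreign assets +23B
  Liabilities: Bank reserves +77B, Currency in circulation −84B
Commercial banking system:
  Assets:      Reserves at CB +77B, Securities +45B, Foreign assets −23B
  Liabilities: Checkable deposits +84B, Borrowings from CB +15B
So the change in reserve balances that commercial banks hold at the Riksbank is +77 billion.

+77 billion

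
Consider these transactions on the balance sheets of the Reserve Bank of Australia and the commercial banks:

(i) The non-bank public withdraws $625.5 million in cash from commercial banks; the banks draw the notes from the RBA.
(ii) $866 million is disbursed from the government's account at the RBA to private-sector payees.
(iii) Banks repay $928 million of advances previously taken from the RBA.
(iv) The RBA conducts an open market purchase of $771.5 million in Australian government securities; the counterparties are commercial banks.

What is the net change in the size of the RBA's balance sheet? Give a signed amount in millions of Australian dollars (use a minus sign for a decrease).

-$156.5 million

Currency withdrawal $625.5 million: only the composition of liabilities changes → 0.
Government spending $866 million: only the composition of liabilities changes → 0.
Discount-window repayment $928 million: an RBA asset is shed → −$928M.
OMO purchase (from banks) $771.5 million: an RBA asset is acquired → +$771.5M.
Net: 0 + 0 − 928 + 771.5 = -$156.5 million.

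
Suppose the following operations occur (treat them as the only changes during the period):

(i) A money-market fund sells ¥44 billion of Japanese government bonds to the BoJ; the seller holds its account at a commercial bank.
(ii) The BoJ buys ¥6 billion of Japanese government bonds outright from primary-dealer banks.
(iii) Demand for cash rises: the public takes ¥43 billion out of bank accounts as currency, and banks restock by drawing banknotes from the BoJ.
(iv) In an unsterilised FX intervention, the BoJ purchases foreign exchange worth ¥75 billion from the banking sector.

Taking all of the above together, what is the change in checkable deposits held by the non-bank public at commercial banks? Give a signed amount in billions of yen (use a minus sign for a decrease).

Asset purchase (from non-banks) ¥44 billion: non-bank counterparties' bank balances rise → +¥44B.
OMO purchase (from banks) ¥6 billion: the counterparty is a bank, so public deposits are unchanged → 0.
Currency withdrawal ¥43 billion: non-bank counterparties' bank balances fall → −¥43B.
FX purchase ¥75 billion: the counterparty is a bank, so public deposits are unchanged → 0.
Net: 44 + 0 − 43 + 0 = +¥1 billion.

+¥1 billion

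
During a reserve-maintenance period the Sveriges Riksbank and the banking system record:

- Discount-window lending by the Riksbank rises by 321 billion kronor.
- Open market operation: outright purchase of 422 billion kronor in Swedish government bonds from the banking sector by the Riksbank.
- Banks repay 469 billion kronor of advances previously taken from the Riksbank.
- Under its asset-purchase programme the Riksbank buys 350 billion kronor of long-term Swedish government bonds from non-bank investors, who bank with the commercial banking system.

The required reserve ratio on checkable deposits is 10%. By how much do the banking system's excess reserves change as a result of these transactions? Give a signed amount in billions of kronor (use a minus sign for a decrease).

Discount-window loan 321 billion kronor: reserves +321B, deposits 0.
OMO purchase (from banks) 422 billion kronor: reserves +422B, deposits 0.
Discount-window repayment 469 billion kronor: reserves −469B, deposits 0.
Asset purchase (from non-banks) 350 billion kronor: reserves +350B, deposits +350B.
Totals: Δreserves = +624B, Δdeposits = +350B.
Δrequired reserves = 10% × +350B = +35B.
Δexcess reserves = Δreserves − Δrequired = +624B − (+35B) = +589 billion.

+589 billion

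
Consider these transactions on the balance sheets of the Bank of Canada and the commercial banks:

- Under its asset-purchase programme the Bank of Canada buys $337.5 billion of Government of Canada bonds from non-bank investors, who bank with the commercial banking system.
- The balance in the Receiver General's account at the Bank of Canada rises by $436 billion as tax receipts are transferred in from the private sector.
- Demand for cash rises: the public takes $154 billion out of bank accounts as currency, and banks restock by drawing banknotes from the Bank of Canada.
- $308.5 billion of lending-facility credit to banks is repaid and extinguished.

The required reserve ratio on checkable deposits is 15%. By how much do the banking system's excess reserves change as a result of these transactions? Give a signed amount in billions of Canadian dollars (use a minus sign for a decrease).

Asset purchase (from non-banks) $337.5 billion: reserves +$337.5B, deposits +$337.5B.
Government account inflow $436 billion: reserves −$436B, deposits −$436B.
Currency withdrawal $154 billion: reserves −$154B, deposits −$154B.
Discount-window repayment $308.5 billion: reserves −$308.5B, deposits 0.
Totals: Δreserves = −$561B, Δdeposits = −$252.5B.
Δrequired reserves = 15% × −$252.5B = −$37.875B.
Δexcess reserves = Δreserves − Δrequired = −$561B − (−$37.875B) = -$523.125 billion.

-$523.125 billion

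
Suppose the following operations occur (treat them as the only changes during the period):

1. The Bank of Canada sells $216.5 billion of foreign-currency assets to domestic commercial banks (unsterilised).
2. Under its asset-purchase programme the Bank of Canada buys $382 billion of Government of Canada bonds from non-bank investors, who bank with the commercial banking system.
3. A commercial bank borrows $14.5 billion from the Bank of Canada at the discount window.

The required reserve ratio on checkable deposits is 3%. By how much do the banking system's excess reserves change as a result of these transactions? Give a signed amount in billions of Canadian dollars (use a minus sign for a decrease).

+$168.54 billion

FX sale $216.5 billion: reserves −$216.5B, deposits 0.
Asset purchase (from non-banks) $382 billion: reserves +$382B, deposits +$382B.
Discount-window loan $14.5 billion: reserves +$14.5B, deposits 0.
Totals: Δreserves = +$180B, Δdeposits = +$382B.
Δrequired reserves = 3% × +$382B = +$11.46B.
Δexcess reserves = Δreserves − Δrequired = +$180B − (+$11.46B) = +$168.54 billion.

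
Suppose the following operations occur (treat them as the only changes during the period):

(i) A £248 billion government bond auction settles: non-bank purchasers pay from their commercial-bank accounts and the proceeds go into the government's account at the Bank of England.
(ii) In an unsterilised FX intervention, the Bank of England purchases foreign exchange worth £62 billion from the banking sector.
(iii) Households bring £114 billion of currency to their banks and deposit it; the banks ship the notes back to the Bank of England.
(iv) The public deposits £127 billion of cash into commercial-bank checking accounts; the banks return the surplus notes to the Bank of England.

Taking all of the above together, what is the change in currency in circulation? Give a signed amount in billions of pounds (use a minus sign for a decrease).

-£241 billion

Bank of England balance sheet:
  Assets:      Foreign assets +£62B
  Liabilities: Bank reserves +£55B, Currency in circulation −£241B, Government deposits +£248B
Commercial banking system:
  Assets:      Reserves at CB +£55B, Foreign assets −£62B
  Liabilities: Checkable deposits −£7B
So the change in currency in circulation is -£241 billion.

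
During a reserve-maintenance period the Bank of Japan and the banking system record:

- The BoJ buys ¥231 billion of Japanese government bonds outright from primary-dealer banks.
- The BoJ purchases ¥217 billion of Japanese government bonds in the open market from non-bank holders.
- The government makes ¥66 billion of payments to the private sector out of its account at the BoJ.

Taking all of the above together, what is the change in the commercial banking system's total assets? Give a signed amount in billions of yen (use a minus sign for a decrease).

BoJ balance sheet:
  Assets:      Securities +¥448B
  Liabilities: Bank reserves +¥514B, Government deposits −¥66B
Commercial banking system:
  Assets:      Reserves at CB +¥514B, Securities −¥231B
  Liabilities: Checkable deposits +¥283B
Change in total bank assets = +¥283 billion.

+¥283 billion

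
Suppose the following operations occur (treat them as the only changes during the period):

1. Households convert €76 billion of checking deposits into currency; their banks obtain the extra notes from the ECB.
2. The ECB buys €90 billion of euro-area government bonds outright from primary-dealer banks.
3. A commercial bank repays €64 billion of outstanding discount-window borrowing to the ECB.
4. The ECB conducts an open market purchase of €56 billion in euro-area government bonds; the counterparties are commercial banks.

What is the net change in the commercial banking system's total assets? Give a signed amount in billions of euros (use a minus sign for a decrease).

-€140 billion

Currency withdrawal €76 billion: bank balance sheets shrink → −€76B.
OMO purchase (from banks) €90 billion: just an asset swap on bank balance sheets → 0.
Discount-window repayment €64 billion: bank balance sheets shrink → −€64B.
OMO purchase (from banks) €56 billion: just an asset swap on bank balance sheets → 0.
Net: −76 + 0 − 64 + 0 = -€140 billion.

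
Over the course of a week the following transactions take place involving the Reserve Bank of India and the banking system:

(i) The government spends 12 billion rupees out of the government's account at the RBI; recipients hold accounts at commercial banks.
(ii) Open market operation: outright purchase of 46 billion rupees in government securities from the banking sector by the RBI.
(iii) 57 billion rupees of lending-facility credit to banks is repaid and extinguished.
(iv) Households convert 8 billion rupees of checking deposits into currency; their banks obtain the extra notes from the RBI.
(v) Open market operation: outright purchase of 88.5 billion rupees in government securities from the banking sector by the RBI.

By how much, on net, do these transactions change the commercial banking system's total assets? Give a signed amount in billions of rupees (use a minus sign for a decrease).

-53 billion

Government spending 12 billion rupees: bank balance sheets expand → +12B.
OMO purchase (from banks) 46 billion rupees: just an asset swap on bank balance sheets → 0.
Discount-window repayment 57 billion rupees: bank balance sheets shrink → −57B.
Currency withdrawal 8 billion rupees: bank balance sheets shrink → −8B.
OMO purchase (from banks) 88.5 billion rupees: just an asset swap on bank balance sheets → 0.
Net: 12 + 0 − 57 − 8 + 0 = -53 billion.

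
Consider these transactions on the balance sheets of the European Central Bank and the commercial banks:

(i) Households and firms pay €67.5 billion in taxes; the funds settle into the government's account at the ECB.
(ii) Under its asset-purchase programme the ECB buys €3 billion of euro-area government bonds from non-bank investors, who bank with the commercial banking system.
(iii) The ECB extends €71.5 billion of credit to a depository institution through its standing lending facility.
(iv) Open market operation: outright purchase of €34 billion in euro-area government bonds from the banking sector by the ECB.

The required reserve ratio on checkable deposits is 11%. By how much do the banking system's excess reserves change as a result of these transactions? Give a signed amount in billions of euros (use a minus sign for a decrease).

+€48.095 billion

Government account inflow €67.5 billion: reserves −€67.5B, deposits −€67.5B.
Asset purchase (from non-banks) €3 billion: reserves +€3B, deposits +€3B.
Discount-window loan €71.5 billion: reserves +€71.5B, deposits 0.
OMO purchase (from banks) €34 billion: reserves +€34B, deposits 0.
Totals: Δreserves = +€41B, Δdeposits = −€64.5B.
Δrequired reserves = 11% × −€64.5B = −€7.095B.
Δexcess reserves = Δreserves − Δrequired = +€41B − (−€7.095B) = +€48.095 billion.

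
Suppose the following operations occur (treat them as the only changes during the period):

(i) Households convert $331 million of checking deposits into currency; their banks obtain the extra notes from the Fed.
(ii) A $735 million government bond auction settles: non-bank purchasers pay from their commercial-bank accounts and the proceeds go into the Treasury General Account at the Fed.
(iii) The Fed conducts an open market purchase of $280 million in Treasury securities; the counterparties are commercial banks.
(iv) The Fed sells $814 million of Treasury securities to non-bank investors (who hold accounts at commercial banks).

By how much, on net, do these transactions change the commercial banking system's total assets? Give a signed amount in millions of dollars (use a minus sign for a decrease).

Currency withdrawal $331 million: bank balance sheets shrink → −$331M.
Government account inflow $735 million: bank balance sheets shrink → −$735M.
OMO purchase (from banks) $280 million: just an asset swap on bank balance sheets → 0.
Asset sale (to non-banks) $814 million: bank balance sheets shrink → −$814M.
Net: −331 − 735 + 0 − 814 = -$1880 million.

-$1880 million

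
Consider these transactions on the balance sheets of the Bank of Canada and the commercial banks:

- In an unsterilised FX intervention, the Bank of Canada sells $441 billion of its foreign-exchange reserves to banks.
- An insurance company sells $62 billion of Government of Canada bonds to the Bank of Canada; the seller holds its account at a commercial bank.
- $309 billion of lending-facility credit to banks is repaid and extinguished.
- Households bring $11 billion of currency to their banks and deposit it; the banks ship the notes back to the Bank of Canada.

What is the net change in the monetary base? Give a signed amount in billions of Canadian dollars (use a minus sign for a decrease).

-$688 billion

Bank of Canada balance sheet:
  Assets:      Securities +$62B, Loans to banks −$309B, Foreign assets −$441B
  Liabilities: Bank reserves −$677B, Currency in circulation −$11B
Commercial banking system:
  Assets:      Reserves at CB −$677B, Foreign assets +$441B
  Liabilities: Checkable deposits +$73B, Borrowings from CB −$309B
Monetary base = currency + reserves: −$11B + (−$677B) = -$688 billion.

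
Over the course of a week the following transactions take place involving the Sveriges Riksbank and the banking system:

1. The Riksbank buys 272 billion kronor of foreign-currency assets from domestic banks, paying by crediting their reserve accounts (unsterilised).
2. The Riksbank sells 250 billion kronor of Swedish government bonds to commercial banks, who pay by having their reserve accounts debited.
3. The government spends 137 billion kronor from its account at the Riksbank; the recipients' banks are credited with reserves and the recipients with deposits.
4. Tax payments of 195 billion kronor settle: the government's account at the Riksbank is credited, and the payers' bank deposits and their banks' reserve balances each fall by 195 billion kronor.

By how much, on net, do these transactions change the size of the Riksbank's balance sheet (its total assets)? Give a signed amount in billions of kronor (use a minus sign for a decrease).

+22 billion

Riksbank balance sheet:
  Assets:      Securities −250B, Foreign assets +272B
  Liabilities: Bank reserves −36B, Government deposits +58B
Commercial banking system:
  Assets:      Reserves at CB −36B, Securities +250B, Foreign assets −272B
  Liabilities: Checkable deposits −58B
Change in total Riksbank assets = +22 billion.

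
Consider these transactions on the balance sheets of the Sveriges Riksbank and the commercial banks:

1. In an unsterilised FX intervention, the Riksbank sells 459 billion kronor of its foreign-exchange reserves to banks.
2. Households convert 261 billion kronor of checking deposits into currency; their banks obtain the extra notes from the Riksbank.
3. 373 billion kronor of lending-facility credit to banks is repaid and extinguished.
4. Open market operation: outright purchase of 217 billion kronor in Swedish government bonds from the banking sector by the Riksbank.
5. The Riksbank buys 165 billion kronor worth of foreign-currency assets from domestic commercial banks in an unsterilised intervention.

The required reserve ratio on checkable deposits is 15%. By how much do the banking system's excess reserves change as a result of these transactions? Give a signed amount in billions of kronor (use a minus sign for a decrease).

-671.85 billion

FX sale 459 billion kronor: reserves −459B, deposits 0.
Currency withdrawal 261 billion kronor: reserves −261B, deposits −261B.
Discount-window repayment 373 billion kronor: reserves −373B, deposits 0.
OMO purchase (from banks) 217 billion kronor: reserves +217B, deposits 0.
FX purchase 165 billion kronor: reserves +165B, deposits 0.
Totals: Δreserves = −711B, Δdeposits = −261B.
Δrequired reserves = 15% × −261B = −39.15B.
Δexcess reserves = Δreserves − Δrequired = −711B − (−39.15B) = -671.85 billion.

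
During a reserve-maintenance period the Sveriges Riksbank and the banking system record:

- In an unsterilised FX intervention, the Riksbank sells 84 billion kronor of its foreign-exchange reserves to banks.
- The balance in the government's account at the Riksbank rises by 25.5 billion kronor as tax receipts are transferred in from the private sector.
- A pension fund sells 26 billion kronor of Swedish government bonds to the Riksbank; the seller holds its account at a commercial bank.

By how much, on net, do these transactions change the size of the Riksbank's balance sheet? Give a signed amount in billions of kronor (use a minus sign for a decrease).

Riksbank balance sheet:
  Assets:      Securities +26B, Foreign assets −84B
  Liabilities: Bank reserves −83.5B, Government deposits +25.5B
Commercial banking system:
  Assets:      Reserves at CB −83.5B, Foreign assets +84B
  Liabilities: Checkable deposits +0.5B
Change in total Riksbank assets = -58 billion.

-58 billion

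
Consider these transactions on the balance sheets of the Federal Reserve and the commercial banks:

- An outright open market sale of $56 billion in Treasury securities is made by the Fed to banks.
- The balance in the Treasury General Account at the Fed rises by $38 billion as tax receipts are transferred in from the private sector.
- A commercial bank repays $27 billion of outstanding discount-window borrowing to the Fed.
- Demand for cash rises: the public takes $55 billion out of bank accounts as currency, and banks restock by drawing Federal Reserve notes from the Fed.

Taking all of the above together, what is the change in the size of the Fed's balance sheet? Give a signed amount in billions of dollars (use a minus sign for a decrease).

OMO sale (to banks) $56 billion: a Fed asset is shed → −$56B.
Government account inflow $38 billion: only the composition of liabilities changes → 0.
Discount-window repayment $27 billion: a Fed asset is shed → −$27B.
Currency withdrawal $55 billion: only the composition of liabilities changes → 0.
Net: −56 + 0 − 27 + 0 = -$83 billion.

-$83 billion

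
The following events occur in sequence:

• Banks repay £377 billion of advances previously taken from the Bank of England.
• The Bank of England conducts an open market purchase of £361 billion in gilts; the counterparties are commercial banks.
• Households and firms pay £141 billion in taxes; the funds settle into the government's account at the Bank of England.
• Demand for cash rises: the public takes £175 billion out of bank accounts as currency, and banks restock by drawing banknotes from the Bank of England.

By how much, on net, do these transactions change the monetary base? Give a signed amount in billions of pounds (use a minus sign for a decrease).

Bank of England balance sheet:
  Assets:      Securities +£361B, Loans to banks −£377B
  Liabilities: Bank reserves −£332B, Currency in circulation +£175B, Government deposits +£141B
Monetary base = currency + reserves: +£175B + (−£332B) = -£157 billion.

-£157 billion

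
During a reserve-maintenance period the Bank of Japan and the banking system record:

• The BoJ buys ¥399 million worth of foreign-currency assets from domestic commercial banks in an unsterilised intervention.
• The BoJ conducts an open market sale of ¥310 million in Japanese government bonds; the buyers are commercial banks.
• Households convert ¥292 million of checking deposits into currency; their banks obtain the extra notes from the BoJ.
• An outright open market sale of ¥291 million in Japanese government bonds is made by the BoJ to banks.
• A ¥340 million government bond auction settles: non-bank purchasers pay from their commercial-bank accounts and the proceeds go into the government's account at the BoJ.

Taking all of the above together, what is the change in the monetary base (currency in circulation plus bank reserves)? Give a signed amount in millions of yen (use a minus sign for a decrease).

-¥542 million

FX purchase ¥399 million: BoJ balance sheet expands → +¥399M.
OMO sale (to banks) ¥310 million: BoJ balance sheet contracts → −¥310M.
Currency withdrawal ¥292 million: just a shift between currency and reserves — both are base money → 0.
OMO sale (to banks) ¥291 million: BoJ balance sheet contracts → −¥291M.
Government account inflow ¥340 million: reserves shift to a non-base liability → −¥340M.
Net: 399 − 310 + 0 − 291 − 340 = -¥542 million.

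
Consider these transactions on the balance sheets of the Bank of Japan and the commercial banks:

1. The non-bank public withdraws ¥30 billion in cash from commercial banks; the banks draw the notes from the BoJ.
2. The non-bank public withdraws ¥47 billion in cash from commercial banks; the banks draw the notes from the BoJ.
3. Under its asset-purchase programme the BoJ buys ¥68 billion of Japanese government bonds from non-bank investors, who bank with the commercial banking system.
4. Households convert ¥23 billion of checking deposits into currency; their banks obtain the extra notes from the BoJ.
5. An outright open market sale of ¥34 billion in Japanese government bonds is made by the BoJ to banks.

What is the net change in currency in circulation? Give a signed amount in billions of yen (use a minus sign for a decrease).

+¥100 billion

Currency withdrawal ¥30 billion: notes leave the central bank → +¥30B.
Currency withdrawal ¥47 billion: notes leave the central bank → +¥47B.
Asset purchase (from non-banks) ¥68 billion: no currency enters or leaves circulation → 0.
Currency withdrawal ¥23 billion: notes leave the central bank → +¥23B.
OMO sale (to banks) ¥34 billion: no currency enters or leaves circulation → 0.
Net: 30 + 47 + 0 + 23 + 0 = +¥100 billion.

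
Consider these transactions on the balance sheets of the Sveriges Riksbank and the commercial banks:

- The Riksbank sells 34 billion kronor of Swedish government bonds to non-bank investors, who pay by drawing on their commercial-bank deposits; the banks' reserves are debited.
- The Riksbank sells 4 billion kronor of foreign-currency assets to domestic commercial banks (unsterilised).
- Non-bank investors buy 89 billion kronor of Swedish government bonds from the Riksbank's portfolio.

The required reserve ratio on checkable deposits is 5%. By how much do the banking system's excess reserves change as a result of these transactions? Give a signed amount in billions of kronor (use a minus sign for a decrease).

-120.85 billion

Asset sale (to non-banks) 34 billion kronor: reserves −34B, deposits −34B.
FX sale 4 billion kronor: reserves −4B, deposits 0.
Asset sale (to non-banks) 89 billion kronor: reserves −89B, deposits −89B.
Totals: Δreserves = −127B, Δdeposits = −123B.
Δrequired reserves = 5% × −123B = −6.15B.
Δexcess reserves = Δreserves − Δrequired = −127B − (−6.15B) = -120.85 billion.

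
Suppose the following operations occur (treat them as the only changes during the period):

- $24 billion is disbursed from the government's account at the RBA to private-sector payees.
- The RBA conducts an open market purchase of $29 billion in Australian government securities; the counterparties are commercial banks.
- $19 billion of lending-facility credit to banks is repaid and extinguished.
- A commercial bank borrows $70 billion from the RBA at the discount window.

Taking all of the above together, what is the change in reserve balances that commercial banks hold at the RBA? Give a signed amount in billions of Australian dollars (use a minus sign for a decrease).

+$104 billion

RBA balance sheet:
  Assets:      Securities +$29B, Loans to banks +$51B
  Liabilities: Bank reserves +$104B, Government deposits −$24B
Commercial banking system:
  Assets:      Reserves at CB +$104B, Securities −$29B
  Liabilities: Checkable deposits +$24B, Borrowings from CB +$51B
So the change in reserve balances that commercial banks hold at the RBA is +$104 billion.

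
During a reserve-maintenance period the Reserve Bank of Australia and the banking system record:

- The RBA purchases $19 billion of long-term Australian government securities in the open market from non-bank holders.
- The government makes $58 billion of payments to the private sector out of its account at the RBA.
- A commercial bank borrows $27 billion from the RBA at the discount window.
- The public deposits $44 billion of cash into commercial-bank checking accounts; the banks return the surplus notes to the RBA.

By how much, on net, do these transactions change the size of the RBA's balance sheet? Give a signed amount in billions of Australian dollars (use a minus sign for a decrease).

Asset purchase (from non-banks) $19 billion: an RBA asset is acquired → +$19B.
Government spending $58 billion: only the composition of liabilities changes → 0.
Discount-window loan $27 billion: an RBA asset is acquired → +$27B.
Currency deposit $44 billion: only the composition of liabilities changes → 0.
Net: 19 + 0 + 27 + 0 = +$46 billion.

+$46 billion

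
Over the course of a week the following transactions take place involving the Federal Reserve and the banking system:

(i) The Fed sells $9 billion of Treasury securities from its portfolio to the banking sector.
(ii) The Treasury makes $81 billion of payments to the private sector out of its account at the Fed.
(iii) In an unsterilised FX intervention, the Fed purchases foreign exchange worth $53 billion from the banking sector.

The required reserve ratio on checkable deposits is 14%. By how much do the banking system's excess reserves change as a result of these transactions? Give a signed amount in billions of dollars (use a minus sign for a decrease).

+$113.66 billion

OMO sale (to banks) $9 billion: reserves −$9B, deposits 0.
Government spending $81 billion: reserves +$81B, deposits +$81B.
FX purchase $53 billion: reserves +$53B, deposits 0.
Totals: Δreserves = +$125B, Δdeposits = +$81B.
Δrequired reserves = 14% × +$81B = +$11.34B.
Δexcess reserves = Δreserves − Δrequired = +$125B − (+$11.34B) = +$113.66 billion.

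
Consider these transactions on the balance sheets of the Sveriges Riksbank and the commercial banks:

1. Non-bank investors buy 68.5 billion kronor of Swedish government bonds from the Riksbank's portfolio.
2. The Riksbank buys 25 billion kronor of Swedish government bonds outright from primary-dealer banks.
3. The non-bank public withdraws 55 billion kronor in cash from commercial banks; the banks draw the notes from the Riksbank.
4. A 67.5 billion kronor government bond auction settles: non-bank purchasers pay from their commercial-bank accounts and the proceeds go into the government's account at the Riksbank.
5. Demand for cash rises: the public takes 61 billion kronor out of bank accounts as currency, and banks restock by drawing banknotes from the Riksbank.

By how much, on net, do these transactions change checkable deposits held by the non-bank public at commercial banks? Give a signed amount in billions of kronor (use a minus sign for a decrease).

-252 billion

Riksbank balance sheet:
  Assets:      Securities −43.5B
  Liabilities: Bank reserves −227B, Currency in circulation +116B, Government deposits +67.5B
Commercial banking system:
  Assets:      Reserves at CB −227B, Securities −25B
  Liabilities: Checkable deposits −252B
So the change in checkable deposits held by the non-bank public at commercial banks is -252 billion.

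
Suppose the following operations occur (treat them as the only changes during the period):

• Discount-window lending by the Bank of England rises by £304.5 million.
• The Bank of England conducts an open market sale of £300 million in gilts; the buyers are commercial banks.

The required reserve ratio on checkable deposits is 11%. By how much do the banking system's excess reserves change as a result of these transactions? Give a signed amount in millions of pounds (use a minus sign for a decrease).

+£4.5 million

Discount-window loan £304.5 million: reserves +£304.5M, deposits 0.
OMO sale (to banks) £300 million: reserves −£300M, deposits 0.
Totals: Δreserves = +£4.5M, Δdeposits = 0.
Δrequired reserves = 11% × 0 = 0.
Δexcess reserves = Δreserves − Δrequired = +£4.5M − (0) = +£4.5 million.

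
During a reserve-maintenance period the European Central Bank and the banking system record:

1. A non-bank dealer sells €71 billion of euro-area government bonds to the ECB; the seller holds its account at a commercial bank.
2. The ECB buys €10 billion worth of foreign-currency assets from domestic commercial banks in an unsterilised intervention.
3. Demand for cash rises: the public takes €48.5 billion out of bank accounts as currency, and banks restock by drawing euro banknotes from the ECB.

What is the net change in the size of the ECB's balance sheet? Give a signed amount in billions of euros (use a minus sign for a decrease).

+€81 billion

Asset purchase (from non-banks) €71 billion: an ECB asset is acquired → +€71B.
FX purchase €10 billion: an ECB asset is acquired → +€10B.
Currency withdrawal €48.5 billion: only the composition of liabilities changes → 0.
Net: 71 + 10 + 0 = +€81 billion.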